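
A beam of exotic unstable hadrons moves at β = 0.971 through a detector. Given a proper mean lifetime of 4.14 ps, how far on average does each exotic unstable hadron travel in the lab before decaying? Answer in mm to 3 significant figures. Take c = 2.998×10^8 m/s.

d ≈ 5.04 mm

γ = 1/√(1 − 0.971²) = 4.1827
Dilated lifetime: Δt = γτ₀ = 4.1827 × 4.14 ps = 17.316 ps
d = vΔt = 0.971c × 17.316 ps = 2.9111×10^8 m/s × 1.7316×10^-11 s = 5.04 mm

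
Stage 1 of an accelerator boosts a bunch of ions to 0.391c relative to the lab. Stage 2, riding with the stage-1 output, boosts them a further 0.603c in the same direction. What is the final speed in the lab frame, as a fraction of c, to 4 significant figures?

Compose boost 2: (0.603 + 0.391)/(1 + 0.603×0.391) = 0.9940/1.23577 = 0.8044

u ≈ 0.8044c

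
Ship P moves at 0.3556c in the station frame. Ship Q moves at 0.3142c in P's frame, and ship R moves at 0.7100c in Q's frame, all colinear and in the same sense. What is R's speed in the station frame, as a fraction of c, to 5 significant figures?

u ≈ 0.91926c

Compose boost 2: (0.3142 + 0.3556)/(1 + 0.3142×0.3556) = 0.66980/1.111730 = 0.6024847
Compose boost 3: (0.7100 + 0.6024847)/(1 + 0.7100×0.6024847) = 1.312485/1.427764 = 0.91926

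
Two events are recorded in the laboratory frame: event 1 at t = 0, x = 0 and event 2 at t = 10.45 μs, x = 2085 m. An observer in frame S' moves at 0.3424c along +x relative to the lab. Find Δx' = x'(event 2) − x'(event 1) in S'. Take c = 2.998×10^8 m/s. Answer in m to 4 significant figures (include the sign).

γ = 1/√(1 − 0.3424²) = 1.06433
Δx' = γ(Δx − vΔt) = 1.06433 × (2085 m − 0.3424×(2.998×10^8 m/s)×10.45×10^-6 s)
= 1.06433 × (1012.29 m) = 1077 m

Δx' ≈ 1077 m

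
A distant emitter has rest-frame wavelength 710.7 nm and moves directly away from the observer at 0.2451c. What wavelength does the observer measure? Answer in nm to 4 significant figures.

λ_obs ≈ 912.7 nm

Relativistic Doppler: λ_obs = λ_src √((1+β)/(1−β))
= 710.7 × √(1.24510/0.754900) = 710.7 × 1.28427 = 912.7 nm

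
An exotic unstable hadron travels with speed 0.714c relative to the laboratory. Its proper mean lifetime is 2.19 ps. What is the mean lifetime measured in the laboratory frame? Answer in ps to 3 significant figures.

Δt ≈ 3.13 ps

γ = 1/√(1 − 0.714²) = 1.4283
Time dilation: Δt = γτ₀ = 1.4283 × 2.19 ps = 3.13 ps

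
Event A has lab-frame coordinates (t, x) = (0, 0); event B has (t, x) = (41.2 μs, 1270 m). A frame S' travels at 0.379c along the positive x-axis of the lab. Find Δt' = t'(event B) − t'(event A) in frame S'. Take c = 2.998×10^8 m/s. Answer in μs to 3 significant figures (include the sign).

Δt' ≈ 42.8 μs

γ = 1/√(1 − 0.379²) = 1.0806
Δt' = γ(Δt − vΔx/c²) = 1.0806 × (41.2 μs − 0.379×1270 m / (2.998×10^8 m/s))
= 1.0806 × (39.594 μs) = 42.8 μs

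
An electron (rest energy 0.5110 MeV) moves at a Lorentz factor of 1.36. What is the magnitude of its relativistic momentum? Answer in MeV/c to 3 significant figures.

β = √(1 − 1/γ²) = √(1 − 1/1.36²) = 0.67775
p = γβm₀c = 1.36 × 0.67775 × 0.5110 MeV/c = 0.471 MeV/c

p ≈ 0.471 MeV/c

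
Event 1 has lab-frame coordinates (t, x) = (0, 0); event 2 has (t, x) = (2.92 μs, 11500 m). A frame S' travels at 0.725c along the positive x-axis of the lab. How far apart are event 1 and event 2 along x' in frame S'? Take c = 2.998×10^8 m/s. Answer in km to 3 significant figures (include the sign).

γ = 1/√(1 − 0.725²) = 1.4519
Δx' = γ(Δx − vΔt) = 1.4519 × (11500 m − 0.725×(2.998×10^8 m/s)×2.92×10^-6 s)
= 1.4519 × (10865 m) = 15.8 km

Δx' ≈ 15.8 km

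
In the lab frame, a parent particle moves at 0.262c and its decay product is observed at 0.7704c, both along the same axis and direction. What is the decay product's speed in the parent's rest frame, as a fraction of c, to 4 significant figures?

Inverse velocity addition: u' = (u − v)/(1 − uv/c²)
= (0.7704 − 0.262)/(1 − 0.7704×0.262) = 0.5084/0.798155 = 0.6370

u' ≈ 0.6370c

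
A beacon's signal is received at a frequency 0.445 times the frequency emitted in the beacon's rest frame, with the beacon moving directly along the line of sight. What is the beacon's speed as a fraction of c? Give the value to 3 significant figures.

f_obs/f_src = √((1−β)/(1+β)) = 0.445  ⇒  (1−β)/(1+β) = 0.19803
β = |1 − D²|/(1 + D²) = |1 − 0.19803|/(1 + 0.19803) = 0.669

β ≈ 0.669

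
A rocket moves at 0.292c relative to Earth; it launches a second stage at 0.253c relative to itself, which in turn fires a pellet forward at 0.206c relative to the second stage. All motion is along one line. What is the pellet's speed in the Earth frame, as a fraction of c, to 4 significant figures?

u ≈ 0.6460c

Compose boost 2: (0.253 + 0.292)/(1 + 0.253×0.292) = 0.5450/1.07388 = 0.507507
Compose boost 3: (0.206 + 0.507507)/(1 + 0.206×0.507507) = 0.713507/1.10455 = 0.6460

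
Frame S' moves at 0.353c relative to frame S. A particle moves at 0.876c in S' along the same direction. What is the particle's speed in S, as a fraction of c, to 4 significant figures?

u ≈ 0.9387c

Relativistic velocity addition: u = (u' + v)/(1 + u'v/c²)
= (0.876 + 0.353)/(1 + 0.876×0.353) = 1.229/1.30923 = 0.9387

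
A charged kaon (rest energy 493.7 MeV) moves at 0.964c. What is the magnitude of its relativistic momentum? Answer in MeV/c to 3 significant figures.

γ = 1/√(1 − 0.964²) = 3.7608
p = γβm₀c = 3.7608 × 0.964 × 493.7 MeV/c = 1790 MeV/c

p ≈ 1790 MeV/c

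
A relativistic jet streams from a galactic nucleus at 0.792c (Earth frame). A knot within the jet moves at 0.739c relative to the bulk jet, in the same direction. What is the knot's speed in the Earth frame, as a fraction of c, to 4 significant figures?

Relativistic velocity addition: u = (u' + v)/(1 + u'v/c²)
= (0.739 + 0.792)/(1 + 0.739×0.792) = 1.531/1.58529 = 0.9658

u ≈ 0.9658c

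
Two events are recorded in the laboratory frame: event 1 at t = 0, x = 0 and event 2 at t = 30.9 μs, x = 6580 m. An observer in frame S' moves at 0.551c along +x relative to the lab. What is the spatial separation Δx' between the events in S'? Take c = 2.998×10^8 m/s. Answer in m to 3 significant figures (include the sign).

Δx' ≈ 1770 m

γ = 1/√(1 − 0.551²) = 1.1983
Δx' = γ(Δx − vΔt) = 1.1983 × (6580 m − 0.551×(2.998×10^8 m/s)×30.9×10^-6 s)
= 1.1983 × (1475.6 m) = 1770 m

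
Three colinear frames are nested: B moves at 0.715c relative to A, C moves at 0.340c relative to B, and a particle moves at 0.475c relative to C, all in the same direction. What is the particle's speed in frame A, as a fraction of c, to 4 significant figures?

u ≈ 0.9434c

Compose boost 2: (0.340 + 0.715)/(1 + 0.340×0.715) = 1.055/1.24310 = 0.848685
Compose boost 3: (0.475 + 0.848685)/(1 + 0.475×0.848685) = 1.32368/1.40313 = 0.9434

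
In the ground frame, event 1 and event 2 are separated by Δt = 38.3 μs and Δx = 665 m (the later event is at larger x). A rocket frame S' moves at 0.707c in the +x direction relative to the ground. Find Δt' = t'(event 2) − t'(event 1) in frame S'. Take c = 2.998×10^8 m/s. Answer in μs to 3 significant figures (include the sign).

Δt' ≈ 51.9 μs

γ = 1/√(1 − 0.707²) = 1.4140
Δt' = γ(Δt − vΔx/c²) = 1.4140 × (38.3 μs − 0.707×665 m / (2.998×10^8 m/s))
= 1.4140 × (36.732 μs) = 51.9 μs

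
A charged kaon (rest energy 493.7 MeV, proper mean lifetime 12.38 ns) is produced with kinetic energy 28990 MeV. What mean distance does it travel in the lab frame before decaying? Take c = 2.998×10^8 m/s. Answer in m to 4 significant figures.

d ≈ 221.6 m

γ = 1 + K/(m₀c²) = 1 + 28990/493.7 = 59.7199
β = √(1 − 1/γ²) = 0.999860
Dilated lifetime: γτ₀ = 59.7199 × 12.38 ns = 739.332 ns
d = βc·γτ₀ = 0.999860 × (2.998×10^8 m/s) × 7.39332×10^-7 s = 221.6 m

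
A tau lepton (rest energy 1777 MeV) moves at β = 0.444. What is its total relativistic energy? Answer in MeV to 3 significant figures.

E ≈ 1980 MeV

γ = 1/√(1 − 0.444²) = 1.1160
E = γm₀c² = 1.1160 × 1777 MeV = 1980 MeV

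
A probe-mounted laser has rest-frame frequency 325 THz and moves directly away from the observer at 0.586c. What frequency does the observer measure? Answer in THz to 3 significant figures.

f_obs ≈ 166 THz

Relativistic Doppler: f_obs = f_src √((1−β)/(1+β))
= 325 × √(0.41400/1.5860) = 325 × 0.51091 = 166 THz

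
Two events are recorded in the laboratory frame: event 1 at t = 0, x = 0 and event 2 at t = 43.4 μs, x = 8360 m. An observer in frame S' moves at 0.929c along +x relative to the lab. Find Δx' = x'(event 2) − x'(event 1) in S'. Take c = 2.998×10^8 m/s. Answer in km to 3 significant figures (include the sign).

γ = 1/√(1 − 0.929²) = 2.7021
Δx' = γ(Δx − vΔt) = 2.7021 × (8360 m − 0.929×(2.998×10^8 m/s)×43.4×10^-6 s)
= 2.7021 × (-3727.5 m) = -10.1 km

Δx' ≈ -10.1 km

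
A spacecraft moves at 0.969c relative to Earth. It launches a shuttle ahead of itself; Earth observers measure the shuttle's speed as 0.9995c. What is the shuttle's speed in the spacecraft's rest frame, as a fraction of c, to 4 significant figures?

u' ≈ 0.9687c

Inverse velocity addition: u' = (u − v)/(1 − uv/c²)
= (0.9995 − 0.969)/(1 − 0.9995×0.969) = 0.03050/0.0314845 = 0.9687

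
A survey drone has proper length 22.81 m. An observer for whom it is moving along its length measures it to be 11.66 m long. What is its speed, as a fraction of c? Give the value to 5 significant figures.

γ = L₀/L = 22.81/11.66 = 1.956261
β = √(1 − 1/γ²) = 0.85947

β ≈ 0.85947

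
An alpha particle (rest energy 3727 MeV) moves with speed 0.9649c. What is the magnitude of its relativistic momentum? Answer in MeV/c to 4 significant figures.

p ≈ 13690 MeV/c

γ = 1/√(1 − 0.9649²) = 3.80782
p = γβm₀c = 3.80782 × 0.9649 × 3727 MeV/c = 13690 MeV/c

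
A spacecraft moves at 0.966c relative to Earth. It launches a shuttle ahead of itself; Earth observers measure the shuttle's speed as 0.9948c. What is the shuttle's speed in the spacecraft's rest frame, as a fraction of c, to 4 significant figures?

Inverse velocity addition: u' = (u − v)/(1 − uv/c²)
= (0.9948 − 0.966)/(1 − 0.9948×0.966) = 0.02880/0.0390232 = 0.7380

u' ≈ 0.7380c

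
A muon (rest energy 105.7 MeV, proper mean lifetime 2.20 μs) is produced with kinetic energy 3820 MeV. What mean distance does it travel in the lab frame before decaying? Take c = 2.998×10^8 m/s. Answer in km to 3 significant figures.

γ = 1 + K/(m₀c²) = 1 + 3820/105.7 = 37.140
β = √(1 − 1/γ²) = 0.99964
Dilated lifetime: γτ₀ = 37.140 × 2.20 μs = 81.708 μs
d = βc·γτ₀ = 0.99964 × (2.998×10^8 m/s) × 8.1708×10^-5 s = 24.5 km

d ≈ 24.5 km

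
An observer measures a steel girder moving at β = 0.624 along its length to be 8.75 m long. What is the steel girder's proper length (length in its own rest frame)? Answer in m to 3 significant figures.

L₀ ≈ 11.2 m

γ = 1/√(1 − 0.624²) = 1.2797
L₀ = γL = 1.2797 × 8.75 = 11.2 m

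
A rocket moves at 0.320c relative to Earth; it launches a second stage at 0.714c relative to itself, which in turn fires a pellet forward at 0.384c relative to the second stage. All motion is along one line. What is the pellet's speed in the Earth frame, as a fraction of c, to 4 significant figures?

Compose boost 2: (0.714 + 0.320)/(1 + 0.714×0.320) = 1.034/1.22848 = 0.841691
Compose boost 3: (0.384 + 0.841691)/(1 + 0.384×0.841691) = 1.22569/1.32321 = 0.9263

u ≈ 0.9263c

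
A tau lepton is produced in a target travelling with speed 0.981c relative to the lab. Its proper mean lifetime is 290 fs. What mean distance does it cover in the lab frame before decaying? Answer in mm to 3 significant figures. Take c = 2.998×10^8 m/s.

γ = 1/√(1 − 0.981²) = 5.1544
Dilated lifetime: Δt = γτ₀ = 5.1544 × 290 fs = 1494.8 fs
d = vΔt = 0.981c × 1494.8 fs = 2.9410×10^8 m/s × 1.4948×10^-12 s = 0.440 mm

d ≈ 0.440 mm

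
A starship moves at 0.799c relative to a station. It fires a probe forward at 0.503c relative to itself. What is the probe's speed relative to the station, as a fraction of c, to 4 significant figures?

u ≈ 0.9287c

Relativistic velocity addition: u = (u' + v)/(1 + u'v/c²)
= (0.503 + 0.799)/(1 + 0.503×0.799) = 1.302/1.40190 = 0.9287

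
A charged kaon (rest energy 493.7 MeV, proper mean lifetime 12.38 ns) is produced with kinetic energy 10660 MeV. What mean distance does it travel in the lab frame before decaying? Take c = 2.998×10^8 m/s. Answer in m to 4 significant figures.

d ≈ 83.77 m

γ = 1 + K/(m₀c²) = 1 + 10660/493.7 = 22.5921
β = √(1 − 1/γ²) = 0.999020
Dilated lifetime: γτ₀ = 22.5921 × 12.38 ns = 279.690 ns
d = βc·γτ₀ = 0.999020 × (2.998×10^8 m/s) × 2.79690×10^-7 s = 83.77 m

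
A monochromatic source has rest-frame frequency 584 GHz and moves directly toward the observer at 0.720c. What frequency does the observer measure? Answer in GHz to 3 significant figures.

Relativistic Doppler: f_obs = f_src √((1+β)/(1−β))
= 584 × √(1.7200/0.28000) = 584 × 2.4785 = 1450 GHz

f_obs ≈ 1450 GHz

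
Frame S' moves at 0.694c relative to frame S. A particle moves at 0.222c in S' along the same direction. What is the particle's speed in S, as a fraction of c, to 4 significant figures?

Relativistic velocity addition: u = (u' + v)/(1 + u'v/c²)
= (0.222 + 0.694)/(1 + 0.222×0.694) = 0.9160/1.15407 = 0.7937

u ≈ 0.7937c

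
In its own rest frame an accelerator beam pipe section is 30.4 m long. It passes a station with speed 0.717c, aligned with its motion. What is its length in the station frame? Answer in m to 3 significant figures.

γ = 1/√(1 − 0.717²) = 1.4346
Length contraction: L = L₀/γ = 30.4/1.4346 = 21.2 m

L ≈ 21.2 m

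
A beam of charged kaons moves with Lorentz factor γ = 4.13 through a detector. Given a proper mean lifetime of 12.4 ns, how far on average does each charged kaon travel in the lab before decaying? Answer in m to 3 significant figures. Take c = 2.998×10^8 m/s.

d ≈ 14.9 m

β = √(1 − 1/γ²) = √(1 − 1/4.13²) = 0.97024
Dilated lifetime: Δt = γτ₀ = 4.13 × 12.4 ns = 51.212 ns
d = vΔt = 0.97024c × 51.212 ns = 2.9088×10^8 m/s × 5.1212×10^-8 s = 14.9 m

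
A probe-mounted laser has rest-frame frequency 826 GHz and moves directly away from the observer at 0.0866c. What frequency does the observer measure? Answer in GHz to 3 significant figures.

f_obs ≈ 757 GHz

Relativistic Doppler: f_obs = f_src √((1−β)/(1+β))
= 826 × √(0.91340/1.0866) = 826 × 0.91684 = 757 GHz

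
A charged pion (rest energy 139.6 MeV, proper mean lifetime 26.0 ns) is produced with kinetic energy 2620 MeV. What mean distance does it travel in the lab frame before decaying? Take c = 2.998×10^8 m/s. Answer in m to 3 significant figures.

γ = 1 + K/(m₀c²) = 1 + 2620/139.6 = 19.768
β = √(1 − 1/γ²) = 0.99872
Dilated lifetime: γτ₀ = 19.768 × 26.0 ns = 513.97 ns
d = βc·γτ₀ = 0.99872 × (2.998×10^8 m/s) × 5.1397×10^-7 s = 154 m

d ≈ 154 m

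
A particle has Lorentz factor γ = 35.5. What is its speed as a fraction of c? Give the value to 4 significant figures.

β ≈ 0.9996

β = √(1 − 1/γ²) = √(1 − 1/35.5²) = √(0.999207) = 0.9996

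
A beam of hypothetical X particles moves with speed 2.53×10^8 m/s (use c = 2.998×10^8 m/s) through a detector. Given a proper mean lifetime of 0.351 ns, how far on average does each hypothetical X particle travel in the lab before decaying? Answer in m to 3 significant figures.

d ≈ 0.166 m

β = v/c = 2.53×10^8 / 2.998×10^8 = 0.84390
γ = 1/√(1 − 0.84390²) = 1.8639
Dilated lifetime: Δt = γτ₀ = 1.8639 × 0.351 ns = 0.65423 ns
d = vΔt = 0.84390c × 0.65423 ns = 2.5300×10^8 m/s × 6.5423×10^-10 s = 0.166 m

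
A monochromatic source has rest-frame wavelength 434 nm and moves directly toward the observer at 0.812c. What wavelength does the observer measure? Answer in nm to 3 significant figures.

λ_obs ≈ 140 nm

Relativistic Doppler: λ_obs = λ_src √((1−β)/(1+β))
= 434 × √(0.18800/1.8120) = 434 × 0.32211 = 140 nm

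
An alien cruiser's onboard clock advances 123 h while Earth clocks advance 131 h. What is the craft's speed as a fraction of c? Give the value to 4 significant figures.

β ≈ 0.3441

γ = Δt/τ₀ = 131/123 = 1.06504
β = √(1 − 1/γ²) = √(1 − 1/1.06504²) = 0.3441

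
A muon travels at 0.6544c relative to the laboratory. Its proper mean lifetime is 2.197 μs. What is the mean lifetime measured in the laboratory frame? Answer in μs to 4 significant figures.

γ = 1/√(1 − 0.6544²) = 1.32249
Time dilation: Δt = γτ₀ = 1.32249 × 2.197 μs = 2.906 μs

Δt ≈ 2.906 μs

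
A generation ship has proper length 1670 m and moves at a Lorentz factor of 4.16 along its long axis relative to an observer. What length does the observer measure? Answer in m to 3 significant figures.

L ≈ 401 m

γ = 4.16 (given)
Length contraction: L = L₀/γ = 1670/4.16 = 401 m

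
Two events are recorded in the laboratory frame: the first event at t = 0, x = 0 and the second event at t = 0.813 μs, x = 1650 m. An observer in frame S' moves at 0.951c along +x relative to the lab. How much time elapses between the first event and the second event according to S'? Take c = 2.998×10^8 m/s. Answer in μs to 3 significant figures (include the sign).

Δt' ≈ -14.3 μs

γ = 1/√(1 − 0.951²) = 3.2342
Δt' = γ(Δt − vΔx/c²) = 3.2342 × (0.813 μs − 0.951×1650 m / (2.998×10^8 m/s))
= 3.2342 × (-4.4210 μs) = -14.3 μs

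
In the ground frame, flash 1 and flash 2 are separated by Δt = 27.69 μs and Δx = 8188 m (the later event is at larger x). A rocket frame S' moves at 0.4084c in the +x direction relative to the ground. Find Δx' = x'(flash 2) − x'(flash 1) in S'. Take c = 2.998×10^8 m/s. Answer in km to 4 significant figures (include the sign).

Δx' ≈ 5.256 km

γ = 1/√(1 − 0.4084²) = 1.09553
Δx' = γ(Δx − vΔt) = 1.09553 × (8188 m − 0.4084×(2.998×10^8 m/s)×27.69×10^-6 s)
= 1.09553 × (4797.68 m) = 5.256 km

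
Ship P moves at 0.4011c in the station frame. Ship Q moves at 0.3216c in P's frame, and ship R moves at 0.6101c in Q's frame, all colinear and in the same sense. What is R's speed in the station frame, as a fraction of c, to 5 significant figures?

u ≈ 0.89909c

Compose boost 2: (0.3216 + 0.4011)/(1 + 0.3216×0.4011) = 0.72270/1.128994 = 0.6401275
Compose boost 3: (0.6101 + 0.6401275)/(1 + 0.6101×0.6401275) = 1.250228/1.390542 = 0.89909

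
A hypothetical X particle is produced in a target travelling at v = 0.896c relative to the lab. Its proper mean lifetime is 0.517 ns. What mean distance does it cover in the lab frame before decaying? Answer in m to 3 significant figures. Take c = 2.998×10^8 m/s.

d ≈ 0.313 m

γ = 1/√(1 − 0.896²) = 2.2520
Dilated lifetime: Δt = γτ₀ = 2.2520 × 0.517 ns = 1.1643 ns
d = vΔt = 0.896c × 1.1643 ns = 2.6862×10^8 m/s × 1.1643×10^-9 s = 0.313 m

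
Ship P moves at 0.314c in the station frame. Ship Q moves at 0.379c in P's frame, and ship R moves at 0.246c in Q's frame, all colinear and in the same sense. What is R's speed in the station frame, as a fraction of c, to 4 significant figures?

u ≈ 0.7509c

Compose boost 2: (0.379 + 0.314)/(1 + 0.379×0.314) = 0.6930/1.11901 = 0.619300
Compose boost 3: (0.246 + 0.619300)/(1 + 0.246×0.619300) = 0.865300/1.15235 = 0.7509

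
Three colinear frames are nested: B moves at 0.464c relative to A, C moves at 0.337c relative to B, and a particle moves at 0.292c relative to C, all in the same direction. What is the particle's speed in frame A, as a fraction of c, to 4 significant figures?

Compose boost 2: (0.337 + 0.464)/(1 + 0.337×0.464) = 0.8010/1.15637 = 0.692686
Compose boost 3: (0.292 + 0.692686)/(1 + 0.292×0.692686) = 0.984686/1.20226 = 0.8190

u ≈ 0.8190c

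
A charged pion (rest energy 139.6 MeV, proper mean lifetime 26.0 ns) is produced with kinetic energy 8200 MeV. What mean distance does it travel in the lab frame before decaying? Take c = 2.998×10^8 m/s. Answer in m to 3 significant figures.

γ = 1 + K/(m₀c²) = 1 + 8200/139.6 = 59.739
β = √(1 − 1/γ²) = 0.99986
Dilated lifetime: γτ₀ = 59.739 × 26.0 ns = 1553.2 ns
d = βc·γτ₀ = 0.99986 × (2.998×10^8 m/s) × 1.5532×10^-6 s = 466 m

d ≈ 466 m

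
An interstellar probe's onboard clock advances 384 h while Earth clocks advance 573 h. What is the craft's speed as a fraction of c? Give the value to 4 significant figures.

β ≈ 0.7422

γ = Δt/τ₀ = 573/384 = 1.49219
β = √(1 − 1/γ²) = √(1 − 1/1.49219²) = 0.7422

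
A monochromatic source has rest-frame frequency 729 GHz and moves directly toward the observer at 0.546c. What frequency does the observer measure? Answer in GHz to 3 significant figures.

Relativistic Doppler: f_obs = f_src √((1+β)/(1−β))
= 729 × √(1.5460/0.45400) = 729 × 1.8453 = 1350 GHz

f_obs ≈ 1350 GHz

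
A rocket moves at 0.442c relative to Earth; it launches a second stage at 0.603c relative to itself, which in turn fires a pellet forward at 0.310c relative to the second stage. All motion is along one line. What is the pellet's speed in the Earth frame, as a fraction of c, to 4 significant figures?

u ≈ 0.9039c

Compose boost 2: (0.603 + 0.442)/(1 + 0.603×0.442) = 1.045/1.26653 = 0.825092
Compose boost 3: (0.310 + 0.825092)/(1 + 0.310×0.825092) = 1.13509/1.25578 = 0.9039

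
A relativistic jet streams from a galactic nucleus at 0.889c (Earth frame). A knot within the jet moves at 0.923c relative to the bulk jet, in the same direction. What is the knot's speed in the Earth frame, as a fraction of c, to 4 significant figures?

Relativistic velocity addition: u = (u' + v)/(1 + u'v/c²)
= (0.923 + 0.889)/(1 + 0.923×0.889) = 1.812/1.82055 = 0.9953

u ≈ 0.9953c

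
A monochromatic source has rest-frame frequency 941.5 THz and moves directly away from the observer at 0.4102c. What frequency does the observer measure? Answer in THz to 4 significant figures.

Relativistic Doppler: f_obs = f_src √((1−β)/(1+β))
= 941.5 × √(0.589800/1.41020) = 941.5 × 0.646714 = 608.9 THz

f_obs ≈ 608.9 THz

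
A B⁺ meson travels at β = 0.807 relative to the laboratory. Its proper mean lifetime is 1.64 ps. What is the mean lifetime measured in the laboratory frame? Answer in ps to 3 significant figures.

γ = 1/√(1 − 0.807²) = 1.6933
Time dilation: Δt = γτ₀ = 1.6933 × 1.64 ps = 2.78 ps

Δt ≈ 2.78 ps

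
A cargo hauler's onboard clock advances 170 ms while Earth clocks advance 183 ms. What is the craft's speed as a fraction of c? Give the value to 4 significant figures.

γ = Δt/τ₀ = 183/170 = 1.07647
β = √(1 − 1/γ²) = √(1 − 1/1.07647²) = 0.3702

β ≈ 0.3702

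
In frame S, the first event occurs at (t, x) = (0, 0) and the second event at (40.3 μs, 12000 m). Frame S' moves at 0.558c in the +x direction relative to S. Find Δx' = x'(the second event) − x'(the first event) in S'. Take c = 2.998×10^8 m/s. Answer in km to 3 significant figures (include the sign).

Δx' ≈ 6.34 km

γ = 1/√(1 − 0.558²) = 1.2051
Δx' = γ(Δx − vΔt) = 1.2051 × (12000 m − 0.558×(2.998×10^8 m/s)×40.3×10^-6 s)
= 1.2051 × (5258.3 m) = 6.34 km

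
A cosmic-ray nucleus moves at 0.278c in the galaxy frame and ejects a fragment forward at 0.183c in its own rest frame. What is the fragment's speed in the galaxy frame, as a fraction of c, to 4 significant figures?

Compose boost 2: (0.183 + 0.278)/(1 + 0.183×0.278) = 0.4610/1.05087 = 0.4387

u ≈ 0.4387c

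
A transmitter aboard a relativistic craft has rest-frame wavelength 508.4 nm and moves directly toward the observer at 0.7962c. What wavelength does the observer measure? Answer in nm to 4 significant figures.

Relativistic Doppler: λ_obs = λ_src √((1−β)/(1+β))
= 508.4 × √(0.203800/1.79620) = 508.4 × 0.336841 = 171.2 nm

λ_obs ≈ 171.2 nm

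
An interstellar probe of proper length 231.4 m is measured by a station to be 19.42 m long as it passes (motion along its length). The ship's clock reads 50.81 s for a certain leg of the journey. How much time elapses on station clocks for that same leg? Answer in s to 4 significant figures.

Length contraction ⇒ γ = L₀/L = 231.4/19.42 = 11.9156
Time dilation: Δt = γτ₀ = 11.9156 × 50.81 s = 605.4 s

Δt ≈ 605.4 s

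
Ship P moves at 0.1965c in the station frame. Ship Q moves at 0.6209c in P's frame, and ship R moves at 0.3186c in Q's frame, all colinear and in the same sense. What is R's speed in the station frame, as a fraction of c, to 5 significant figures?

u ≈ 0.84986c

Compose boost 2: (0.6209 + 0.1965)/(1 + 0.6209×0.1965) = 0.81740/1.122007 = 0.7285161
Compose boost 3: (0.3186 + 0.7285161)/(1 + 0.3186×0.7285161) = 1.047116/1.232105 = 0.84986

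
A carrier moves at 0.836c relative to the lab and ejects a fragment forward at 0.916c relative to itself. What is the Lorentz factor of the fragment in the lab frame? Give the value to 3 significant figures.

u_lab = (0.916 + 0.836)/(1 + 0.916×0.836) = 1.752/1.76578 = 0.992198
γ = 1/√(1 − 0.992198²) = 8.02

γ ≈ 8.02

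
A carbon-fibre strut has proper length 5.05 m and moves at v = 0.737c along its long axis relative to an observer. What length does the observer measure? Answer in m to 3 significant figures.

L ≈ 3.41 m

γ = 1/√(1 − 0.737²) = 1.4795
Length contraction: L = L₀/γ = 5.05/1.4795 = 3.41 m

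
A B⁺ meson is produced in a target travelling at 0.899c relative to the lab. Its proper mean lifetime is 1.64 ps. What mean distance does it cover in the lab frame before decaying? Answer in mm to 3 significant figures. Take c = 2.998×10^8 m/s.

d ≈ 1.01 mm

γ = 1/√(1 − 0.899²) = 2.2834
Dilated lifetime: Δt = γτ₀ = 2.2834 × 1.64 ps = 3.7447 ps
d = vΔt = 0.899c × 3.7447 ps = 2.6952×10^8 m/s × 3.7447×10^-12 s = 1.01 mm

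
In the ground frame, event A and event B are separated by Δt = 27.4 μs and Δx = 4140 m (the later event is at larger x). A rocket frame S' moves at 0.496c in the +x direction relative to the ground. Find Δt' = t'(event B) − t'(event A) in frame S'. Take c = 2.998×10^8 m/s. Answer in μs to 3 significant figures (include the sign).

γ = 1/√(1 − 0.496²) = 1.1516
Δt' = γ(Δt − vΔx/c²) = 1.1516 × (27.4 μs − 0.496×4140 m / (2.998×10^8 m/s))
= 1.1516 × (20.551 μs) = 23.7 μs

Δt' ≈ 23.7 μs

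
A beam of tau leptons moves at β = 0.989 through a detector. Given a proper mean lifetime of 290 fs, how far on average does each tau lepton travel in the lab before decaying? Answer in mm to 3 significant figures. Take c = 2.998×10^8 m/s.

γ = 1/√(1 − 0.989²) = 6.7606
Dilated lifetime: Δt = γτ₀ = 6.7606 × 290 fs = 1960.6 fs
d = vΔt = 0.989c × 1960.6 fs = 2.9650×10^8 m/s × 1.9606×10^-12 s = 0.581 mm

d ≈ 0.581 mm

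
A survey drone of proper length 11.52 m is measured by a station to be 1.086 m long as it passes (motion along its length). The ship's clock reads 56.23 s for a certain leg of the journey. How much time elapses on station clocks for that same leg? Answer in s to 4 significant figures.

Δt ≈ 596.5 s

Length contraction ⇒ γ = L₀/L = 11.52/1.086 = 10.6077
Time dilation: Δt = γτ₀ = 10.6077 × 56.23 s = 596.5 s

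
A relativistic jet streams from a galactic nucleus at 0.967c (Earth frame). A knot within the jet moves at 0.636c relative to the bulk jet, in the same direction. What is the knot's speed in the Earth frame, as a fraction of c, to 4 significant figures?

u ≈ 0.9926c

Relativistic velocity addition: u = (u' + v)/(1 + u'v/c²)
= (0.636 + 0.967)/(1 + 0.636×0.967) = 1.603/1.61501 = 0.9926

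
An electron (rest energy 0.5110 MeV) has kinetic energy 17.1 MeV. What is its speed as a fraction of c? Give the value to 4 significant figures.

β ≈ 0.9996

γ = 1 + K/(m₀c²) = 1 + 17.1/0.5110 = 34.4638
β = √(1 − 1/γ²) = 0.9996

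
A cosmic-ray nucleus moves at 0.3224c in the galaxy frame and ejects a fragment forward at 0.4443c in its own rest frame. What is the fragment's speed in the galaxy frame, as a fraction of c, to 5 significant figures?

u ≈ 0.67064c

Compose boost 2: (0.4443 + 0.3224)/(1 + 0.4443×0.3224) = 0.76670/1.143242 = 0.67064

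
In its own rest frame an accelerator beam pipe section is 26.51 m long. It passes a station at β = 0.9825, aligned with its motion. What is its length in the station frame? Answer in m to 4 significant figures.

L ≈ 4.938 m

γ = 1/√(1 − 0.9825²) = 5.36876
Length contraction: L = L₀/γ = 26.51/5.36876 = 4.938 m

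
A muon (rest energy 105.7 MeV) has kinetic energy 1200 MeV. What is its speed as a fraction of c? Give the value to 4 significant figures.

β ≈ 0.9967

γ = 1 + K/(m₀c²) = 1 + 1200/105.7 = 12.3529
β = √(1 − 1/γ²) = 0.9967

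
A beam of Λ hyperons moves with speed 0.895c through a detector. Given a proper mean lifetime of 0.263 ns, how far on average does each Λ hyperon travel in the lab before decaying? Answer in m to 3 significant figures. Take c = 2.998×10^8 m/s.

d ≈ 0.158 m

γ = 1/√(1 − 0.895²) = 2.2418
Dilated lifetime: Δt = γτ₀ = 2.2418 × 0.263 ns = 0.58960 ns
d = vΔt = 0.895c × 0.58960 ns = 2.6832×10^8 m/s × 5.8960×10^-10 s = 0.158 m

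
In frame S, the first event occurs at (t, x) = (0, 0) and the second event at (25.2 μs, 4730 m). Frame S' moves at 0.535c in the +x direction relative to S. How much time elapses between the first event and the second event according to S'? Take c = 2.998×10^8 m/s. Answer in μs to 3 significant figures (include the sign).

Δt' ≈ 19.8 μs

γ = 1/√(1 − 0.535²) = 1.1836
Δt' = γ(Δt − vΔx/c²) = 1.1836 × (25.2 μs − 0.535×4730 m / (2.998×10^8 m/s))
= 1.1836 × (16.759 μs) = 19.8 μs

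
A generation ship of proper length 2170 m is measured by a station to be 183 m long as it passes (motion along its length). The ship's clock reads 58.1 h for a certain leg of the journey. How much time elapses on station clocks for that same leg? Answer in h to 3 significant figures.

Length contraction ⇒ γ = L₀/L = 2170/183 = 11.858
Time dilation: Δt = γτ₀ = 11.858 × 58.1 h = 689 h

Δt ≈ 689 h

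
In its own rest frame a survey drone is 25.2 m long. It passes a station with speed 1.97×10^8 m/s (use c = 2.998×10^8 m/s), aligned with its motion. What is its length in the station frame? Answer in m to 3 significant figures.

L ≈ 19.0 m

β = v/c = 1.97×10^8 / 2.998×10^8 = 0.65710
γ = 1/√(1 − 0.65710²) = 1.3266
Length contraction: L = L₀/γ = 25.2/1.3266 = 19.0 m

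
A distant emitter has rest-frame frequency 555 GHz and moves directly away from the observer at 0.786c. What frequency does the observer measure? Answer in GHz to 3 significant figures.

Relativistic Doppler: f_obs = f_src √((1−β)/(1+β))
= 555 × √(0.21400/1.7860) = 555 × 0.34615 = 192 GHz

f_obs ≈ 192 GHz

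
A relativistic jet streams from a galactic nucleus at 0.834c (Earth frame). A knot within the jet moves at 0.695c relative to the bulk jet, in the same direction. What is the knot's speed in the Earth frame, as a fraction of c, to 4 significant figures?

Relativistic velocity addition: u = (u' + v)/(1 + u'v/c²)
= (0.695 + 0.834)/(1 + 0.695×0.834) = 1.529/1.57963 = 0.9679

u ≈ 0.9679c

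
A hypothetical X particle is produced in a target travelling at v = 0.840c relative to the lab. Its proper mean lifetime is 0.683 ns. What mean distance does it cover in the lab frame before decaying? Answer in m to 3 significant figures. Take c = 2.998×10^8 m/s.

d ≈ 0.317 m

γ = 1/√(1 − 0.840²) = 1.8430
Dilated lifetime: Δt = γτ₀ = 1.8430 × 0.683 ns = 1.2588 ns
d = vΔt = 0.840c × 1.2588 ns = 2.5183×10^8 m/s × 1.2588×10^-9 s = 0.317 m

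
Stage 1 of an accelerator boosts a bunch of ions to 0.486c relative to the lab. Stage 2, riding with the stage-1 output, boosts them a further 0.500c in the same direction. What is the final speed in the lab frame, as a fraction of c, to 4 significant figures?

u ≈ 0.7932c

Compose boost 2: (0.500 + 0.486)/(1 + 0.500×0.486) = 0.9860/1.24300 = 0.7932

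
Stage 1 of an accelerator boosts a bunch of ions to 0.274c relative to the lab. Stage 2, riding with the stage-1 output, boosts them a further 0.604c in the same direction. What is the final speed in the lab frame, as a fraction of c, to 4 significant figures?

u ≈ 0.7533c

Compose boost 2: (0.604 + 0.274)/(1 + 0.604×0.274) = 0.8780/1.16550 = 0.7533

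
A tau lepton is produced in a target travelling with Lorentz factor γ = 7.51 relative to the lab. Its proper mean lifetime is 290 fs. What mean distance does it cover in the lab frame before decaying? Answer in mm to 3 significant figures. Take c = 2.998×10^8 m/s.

d ≈ 0.647 mm

β = √(1 − 1/γ²) = √(1 − 1/7.51²) = 0.99110
Dilated lifetime: Δt = γτ₀ = 7.51 × 290 fs = 2177.9 fs
d = vΔt = 0.99110c × 2177.9 fs = 2.9713×10^8 m/s × 2.1779×10^-12 s = 0.647 mm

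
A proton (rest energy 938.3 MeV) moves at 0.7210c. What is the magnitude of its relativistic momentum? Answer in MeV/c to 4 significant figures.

γ = 1/√(1 − 0.7210²) = 1.44314
p = γβm₀c = 1.44314 × 0.7210 × 938.3 MeV/c = 976.3 MeV/c

p ≈ 976.3 MeV/c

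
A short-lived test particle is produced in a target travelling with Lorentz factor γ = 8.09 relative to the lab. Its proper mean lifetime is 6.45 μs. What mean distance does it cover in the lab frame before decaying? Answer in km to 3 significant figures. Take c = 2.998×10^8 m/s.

β = √(1 − 1/γ²) = √(1 − 1/8.09²) = 0.99233
Dilated lifetime: Δt = γτ₀ = 8.09 × 6.45 μs = 52.181 μs
d = vΔt = 0.99233c × 52.181 μs = 2.9750×10^8 m/s × 5.2180×10^-5 s = 15.5 km

d ≈ 15.5 km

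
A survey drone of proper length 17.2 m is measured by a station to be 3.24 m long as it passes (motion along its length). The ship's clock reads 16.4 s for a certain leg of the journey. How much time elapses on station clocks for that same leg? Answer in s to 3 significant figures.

Length contraction ⇒ γ = L₀/L = 17.2/3.24 = 5.3086
Time dilation: Δt = γτ₀ = 5.3086 × 16.4 s = 87.1 s

Δt ≈ 87.1 s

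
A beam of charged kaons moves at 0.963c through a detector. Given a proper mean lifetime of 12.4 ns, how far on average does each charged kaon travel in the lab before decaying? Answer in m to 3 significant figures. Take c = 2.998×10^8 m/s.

d ≈ 13.3 m

γ = 1/√(1 − 0.963²) = 3.7106
Dilated lifetime: Δt = γτ₀ = 3.7106 × 12.4 ns = 46.011 ns
d = vΔt = 0.963c × 46.011 ns = 2.8871×10^8 m/s × 4.6011×10^-8 s = 13.3 m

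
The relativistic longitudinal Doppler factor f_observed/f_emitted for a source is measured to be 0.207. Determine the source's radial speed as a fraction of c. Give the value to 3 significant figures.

f_obs/f_src = √((1−β)/(1+β)) = 0.207  ⇒  (1−β)/(1+β) = 0.042849
β = |1 − D²|/(1 + D²) = |1 − 0.042849|/(1 + 0.042849) = 0.918

β ≈ 0.918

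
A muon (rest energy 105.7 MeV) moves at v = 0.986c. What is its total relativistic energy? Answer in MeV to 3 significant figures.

E ≈ 634 MeV

γ = 1/√(1 − 0.986²) = 5.9972
E = γm₀c² = 5.9972 × 105.7 MeV = 634 MeV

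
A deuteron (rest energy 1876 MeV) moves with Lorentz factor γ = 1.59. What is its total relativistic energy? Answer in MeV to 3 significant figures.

γ = 1.59 (given)
E = γm₀c² = 1.59 × 1876 MeV = 2980 MeV

E ≈ 2980 MeV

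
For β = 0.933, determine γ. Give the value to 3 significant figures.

γ = 1/√(1 − β²) = 1/√(1 − 0.933²) = 1/√(0.12951) = 2.78

γ ≈ 2.78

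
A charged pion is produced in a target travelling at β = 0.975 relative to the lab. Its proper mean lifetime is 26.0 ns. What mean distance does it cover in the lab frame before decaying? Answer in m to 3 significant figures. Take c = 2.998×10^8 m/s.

γ = 1/√(1 − 0.975²) = 4.5004
Dilated lifetime: Δt = γτ₀ = 4.5004 × 26.0 ns = 117.01 ns
d = vΔt = 0.975c × 117.01 ns = 2.9230×10^8 m/s × 1.1701×10^-7 s = 34.2 m

d ≈ 34.2 m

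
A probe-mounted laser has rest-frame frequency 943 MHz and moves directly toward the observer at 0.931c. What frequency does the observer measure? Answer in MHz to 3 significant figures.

Relativistic Doppler: f_obs = f_src √((1+β)/(1−β))
= 943 × √(1.9310/0.069000) = 943 × 5.2901 = 4990 MHz

f_obs ≈ 4990 MHz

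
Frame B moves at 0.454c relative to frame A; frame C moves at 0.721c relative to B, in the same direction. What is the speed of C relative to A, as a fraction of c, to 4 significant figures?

Compose boost 2: (0.721 + 0.454)/(1 + 0.721×0.454) = 1.175/1.32733 = 0.8852

u ≈ 0.8852c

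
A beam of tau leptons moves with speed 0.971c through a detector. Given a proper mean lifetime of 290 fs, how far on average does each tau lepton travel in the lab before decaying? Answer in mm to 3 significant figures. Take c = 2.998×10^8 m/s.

γ = 1/√(1 − 0.971²) = 4.1827
Dilated lifetime: Δt = γτ₀ = 4.1827 × 290 fs = 1213.0 fs
d = vΔt = 0.971c × 1213.0 fs = 2.9111×10^8 m/s × 1.2130×10^-12 s = 0.353 mm

d ≈ 0.353 mm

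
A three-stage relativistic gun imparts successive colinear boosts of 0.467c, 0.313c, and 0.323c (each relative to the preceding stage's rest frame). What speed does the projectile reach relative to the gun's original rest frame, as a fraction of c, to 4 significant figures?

u ≈ 0.8227c

Compose boost 2: (0.313 + 0.467)/(1 + 0.313×0.467) = 0.7800/1.14617 = 0.680527
Compose boost 3: (0.323 + 0.680527)/(1 + 0.323×0.680527) = 1.00353/1.21981 = 0.8227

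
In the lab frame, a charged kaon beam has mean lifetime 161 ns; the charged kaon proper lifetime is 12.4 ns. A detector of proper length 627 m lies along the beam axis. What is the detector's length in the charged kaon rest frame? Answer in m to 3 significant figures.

Time dilation ⇒ γ = Δt/τ₀ = 161/12.4 = 12.984
Length contraction: L = L₀/γ = 627/12.984 = 48.3 m

L ≈ 48.3 m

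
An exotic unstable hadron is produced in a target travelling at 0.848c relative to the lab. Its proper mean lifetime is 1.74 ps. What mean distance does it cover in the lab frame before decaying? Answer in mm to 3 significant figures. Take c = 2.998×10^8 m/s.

d ≈ 0.835 mm

γ = 1/√(1 − 0.848²) = 1.8868
Dilated lifetime: Δt = γτ₀ = 1.8868 × 1.74 ps = 3.2830 ps
d = vΔt = 0.848c × 3.2830 ps = 2.5423×10^8 m/s × 3.2830×10^-12 s = 0.835 mm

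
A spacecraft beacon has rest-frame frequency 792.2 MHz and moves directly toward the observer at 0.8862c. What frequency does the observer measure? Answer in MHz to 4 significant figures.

f_obs ≈ 3225 MHz

Relativistic Doppler: f_obs = f_src √((1+β)/(1−β))
= 792.2 × √(1.88620/0.113800) = 792.2 × 4.07120 = 3225 MHz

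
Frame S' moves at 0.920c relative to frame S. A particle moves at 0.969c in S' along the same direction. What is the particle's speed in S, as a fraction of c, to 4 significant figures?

u ≈ 0.9987c

Relativistic velocity addition: u = (u' + v)/(1 + u'v/c²)
= (0.969 + 0.920)/(1 + 0.969×0.920) = 1.889/1.89148 = 0.9987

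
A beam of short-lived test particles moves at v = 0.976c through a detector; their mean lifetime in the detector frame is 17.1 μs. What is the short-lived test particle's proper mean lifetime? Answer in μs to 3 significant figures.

γ = 1/√(1 − 0.976²) = 4.5920
Proper time: τ₀ = Δt/γ = 17.1/4.5920 = 3.72 μs

τ₀ ≈ 3.72 μs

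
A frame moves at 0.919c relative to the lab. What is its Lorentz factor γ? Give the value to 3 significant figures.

γ ≈ 2.54

γ = 1/√(1 − β²) = 1/√(1 − 0.919²) = 1/√(0.15544) = 2.54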